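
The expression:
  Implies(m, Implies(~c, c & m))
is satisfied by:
  {c: True, m: False}
  {m: False, c: False}
  {m: True, c: True}


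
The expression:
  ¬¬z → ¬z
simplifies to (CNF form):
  ¬z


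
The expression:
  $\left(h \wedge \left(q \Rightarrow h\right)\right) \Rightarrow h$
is always true.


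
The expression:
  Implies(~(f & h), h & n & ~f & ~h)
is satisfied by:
  {h: True, f: True}


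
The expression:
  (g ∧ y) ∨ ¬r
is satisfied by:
  {y: True, g: True, r: False}
  {y: True, g: False, r: False}
  {g: True, y: False, r: False}
  {y: False, g: False, r: False}
  {r: True, y: True, g: True}


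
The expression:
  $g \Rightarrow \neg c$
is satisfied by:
  {g: False, c: False}
  {c: True, g: False}
  {g: True, c: False}


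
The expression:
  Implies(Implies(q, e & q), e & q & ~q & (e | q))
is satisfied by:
  {q: True, e: False}


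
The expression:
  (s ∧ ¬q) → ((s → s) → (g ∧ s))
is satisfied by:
  {q: True, g: True, s: False}
  {q: True, s: False, g: False}
  {g: True, s: False, q: False}
  {g: False, s: False, q: False}
  {q: True, g: True, s: True}
  {q: True, s: True, g: False}
  {g: True, s: True, q: False}


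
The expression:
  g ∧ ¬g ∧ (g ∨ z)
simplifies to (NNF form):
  False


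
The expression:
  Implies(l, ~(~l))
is always true.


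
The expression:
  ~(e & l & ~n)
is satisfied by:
  {n: True, l: False, e: False}
  {l: False, e: False, n: False}
  {n: True, e: True, l: False}
  {e: True, l: False, n: False}
  {n: True, l: True, e: False}
  {l: True, n: False, e: False}
  {n: True, e: True, l: True}


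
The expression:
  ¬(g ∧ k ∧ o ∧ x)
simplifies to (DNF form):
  ¬g ∨ ¬k ∨ ¬o ∨ ¬x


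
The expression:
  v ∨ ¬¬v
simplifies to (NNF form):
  v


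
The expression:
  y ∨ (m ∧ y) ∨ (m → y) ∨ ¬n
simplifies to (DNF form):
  y ∨ ¬m ∨ ¬n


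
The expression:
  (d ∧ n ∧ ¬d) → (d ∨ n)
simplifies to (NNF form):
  True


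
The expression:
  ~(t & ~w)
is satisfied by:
  {w: True, t: False}
  {t: False, w: False}
  {t: True, w: True}


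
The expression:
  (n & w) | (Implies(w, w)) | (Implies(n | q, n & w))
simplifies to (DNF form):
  True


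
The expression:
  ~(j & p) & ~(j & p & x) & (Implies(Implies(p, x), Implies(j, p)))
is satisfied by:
  {j: False}


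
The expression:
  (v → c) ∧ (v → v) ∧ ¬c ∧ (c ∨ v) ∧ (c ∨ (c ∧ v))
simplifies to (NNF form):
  False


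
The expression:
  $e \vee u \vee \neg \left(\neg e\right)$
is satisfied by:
  {e: True, u: True}
  {e: True, u: False}
  {u: True, e: False}


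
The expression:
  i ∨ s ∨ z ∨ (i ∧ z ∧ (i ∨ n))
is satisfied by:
  {i: True, z: True, s: True}
  {i: True, z: True, s: False}
  {i: True, s: True, z: False}
  {i: True, s: False, z: False}
  {z: True, s: True, i: False}
  {z: True, s: False, i: False}
  {s: True, z: False, i: False}


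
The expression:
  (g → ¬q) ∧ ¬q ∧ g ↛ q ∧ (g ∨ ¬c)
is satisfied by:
  {g: True, q: False}


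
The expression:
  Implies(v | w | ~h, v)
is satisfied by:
  {v: True, h: True, w: False}
  {v: True, h: False, w: False}
  {v: True, w: True, h: True}
  {v: True, w: True, h: False}
  {h: True, w: False, v: False}


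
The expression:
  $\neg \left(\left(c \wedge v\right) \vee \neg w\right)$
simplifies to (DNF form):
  $\left(w \wedge \neg c\right) \vee \left(w \wedge \neg v\right)$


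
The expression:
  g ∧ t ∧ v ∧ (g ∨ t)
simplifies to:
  g ∧ t ∧ v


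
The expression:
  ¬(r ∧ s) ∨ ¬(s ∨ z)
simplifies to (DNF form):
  ¬r ∨ ¬s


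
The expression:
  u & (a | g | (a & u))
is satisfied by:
  {u: True, a: True, g: True}
  {u: True, a: True, g: False}
  {u: True, g: True, a: False}


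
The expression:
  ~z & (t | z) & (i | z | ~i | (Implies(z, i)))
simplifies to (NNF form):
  t & ~z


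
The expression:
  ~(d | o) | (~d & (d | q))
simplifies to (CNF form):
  ~d & (q | ~o)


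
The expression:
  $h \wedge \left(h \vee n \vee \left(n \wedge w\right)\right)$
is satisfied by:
  {h: True}


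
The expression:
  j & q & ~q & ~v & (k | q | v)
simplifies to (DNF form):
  False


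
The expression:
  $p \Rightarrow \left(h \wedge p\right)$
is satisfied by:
  {h: True, p: False}
  {p: False, h: False}
  {p: True, h: True}


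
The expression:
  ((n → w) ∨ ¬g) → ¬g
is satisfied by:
  {n: True, w: False, g: False}
  {w: False, g: False, n: False}
  {n: True, w: True, g: False}
  {w: True, n: False, g: False}
  {g: True, n: True, w: False}


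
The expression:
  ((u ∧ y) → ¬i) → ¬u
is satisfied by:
  {y: True, i: True, u: False}
  {y: True, i: False, u: False}
  {i: True, y: False, u: False}
  {y: False, i: False, u: False}
  {y: True, u: True, i: True}


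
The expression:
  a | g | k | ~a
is always true.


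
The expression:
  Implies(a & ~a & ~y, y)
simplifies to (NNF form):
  True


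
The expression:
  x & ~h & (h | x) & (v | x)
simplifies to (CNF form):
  x & ~h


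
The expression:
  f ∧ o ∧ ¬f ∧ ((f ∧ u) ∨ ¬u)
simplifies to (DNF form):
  False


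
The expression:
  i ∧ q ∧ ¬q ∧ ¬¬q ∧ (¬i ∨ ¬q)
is never true.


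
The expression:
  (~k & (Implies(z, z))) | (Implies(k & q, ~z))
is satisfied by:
  {k: False, q: False, z: False}
  {z: True, k: False, q: False}
  {q: True, k: False, z: False}
  {z: True, q: True, k: False}
  {k: True, z: False, q: False}
  {z: True, k: True, q: False}
  {q: True, k: True, z: False}


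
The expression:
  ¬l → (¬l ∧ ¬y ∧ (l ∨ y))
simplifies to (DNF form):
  l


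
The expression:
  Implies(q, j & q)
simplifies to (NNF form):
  j | ~q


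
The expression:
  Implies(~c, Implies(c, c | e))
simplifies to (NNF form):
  True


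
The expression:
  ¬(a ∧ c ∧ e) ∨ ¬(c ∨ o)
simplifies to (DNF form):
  ¬a ∨ ¬c ∨ ¬e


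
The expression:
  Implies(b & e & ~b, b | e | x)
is always true.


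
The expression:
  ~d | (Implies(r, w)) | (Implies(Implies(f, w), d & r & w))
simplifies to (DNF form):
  f | w | ~d | ~r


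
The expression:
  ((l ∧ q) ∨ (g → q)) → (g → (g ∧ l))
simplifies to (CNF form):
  l ∨ ¬g ∨ ¬q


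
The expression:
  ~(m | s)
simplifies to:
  ~m & ~s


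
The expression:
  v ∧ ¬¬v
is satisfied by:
  {v: True}


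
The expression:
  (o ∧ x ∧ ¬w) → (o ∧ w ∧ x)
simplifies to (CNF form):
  w ∨ ¬o ∨ ¬x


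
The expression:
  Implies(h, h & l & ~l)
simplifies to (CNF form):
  ~h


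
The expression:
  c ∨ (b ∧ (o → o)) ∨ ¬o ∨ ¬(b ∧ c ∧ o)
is always true.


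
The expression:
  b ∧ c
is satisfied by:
  {c: True, b: True}


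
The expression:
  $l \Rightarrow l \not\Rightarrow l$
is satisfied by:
  {l: False}


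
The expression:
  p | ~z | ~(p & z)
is always true.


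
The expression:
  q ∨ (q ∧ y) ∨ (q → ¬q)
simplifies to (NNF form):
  True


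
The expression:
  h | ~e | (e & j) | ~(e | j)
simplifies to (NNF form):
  h | j | ~e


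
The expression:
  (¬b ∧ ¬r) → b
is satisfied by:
  {r: True, b: True}
  {r: True, b: False}
  {b: True, r: False}


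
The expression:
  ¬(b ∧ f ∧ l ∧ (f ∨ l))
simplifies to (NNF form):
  ¬b ∨ ¬f ∨ ¬l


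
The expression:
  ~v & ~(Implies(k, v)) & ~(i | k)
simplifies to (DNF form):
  False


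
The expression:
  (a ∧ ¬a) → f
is always true.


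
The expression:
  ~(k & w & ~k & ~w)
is always true.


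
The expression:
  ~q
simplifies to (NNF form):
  ~q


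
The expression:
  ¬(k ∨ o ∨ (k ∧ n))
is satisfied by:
  {o: False, k: False}


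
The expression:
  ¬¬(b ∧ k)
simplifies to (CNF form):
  b ∧ k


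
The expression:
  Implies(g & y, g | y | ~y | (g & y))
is always true.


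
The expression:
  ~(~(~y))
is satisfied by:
  {y: False}


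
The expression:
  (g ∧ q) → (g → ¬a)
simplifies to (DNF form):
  ¬a ∨ ¬g ∨ ¬q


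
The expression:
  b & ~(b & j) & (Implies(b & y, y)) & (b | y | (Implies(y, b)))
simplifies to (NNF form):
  b & ~j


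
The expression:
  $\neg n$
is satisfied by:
  {n: False}


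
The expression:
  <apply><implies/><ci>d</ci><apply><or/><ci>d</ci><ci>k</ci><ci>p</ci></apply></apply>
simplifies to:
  <true/>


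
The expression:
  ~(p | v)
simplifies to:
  ~p & ~v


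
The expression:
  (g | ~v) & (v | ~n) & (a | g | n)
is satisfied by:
  {g: True, a: True, v: False, n: False}
  {g: True, a: False, v: False, n: False}
  {v: True, g: True, a: True, n: False}
  {v: True, g: True, a: False, n: False}
  {n: True, v: True, g: True, a: True}
  {n: True, v: True, g: True, a: False}
  {a: True, n: False, g: False, v: False}


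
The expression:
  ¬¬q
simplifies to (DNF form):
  q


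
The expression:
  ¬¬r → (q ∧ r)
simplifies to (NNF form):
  q ∨ ¬r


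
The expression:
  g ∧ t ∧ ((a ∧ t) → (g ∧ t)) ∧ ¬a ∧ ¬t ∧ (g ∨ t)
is never true.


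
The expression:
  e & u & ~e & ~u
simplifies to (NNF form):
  False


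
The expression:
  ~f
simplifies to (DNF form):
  ~f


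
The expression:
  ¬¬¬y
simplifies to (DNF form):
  ¬y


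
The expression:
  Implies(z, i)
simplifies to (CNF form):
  i | ~z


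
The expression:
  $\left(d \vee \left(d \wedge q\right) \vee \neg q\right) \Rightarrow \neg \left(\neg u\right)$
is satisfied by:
  {u: True, q: True, d: False}
  {u: True, q: False, d: False}
  {d: True, u: True, q: True}
  {d: True, u: True, q: False}
  {q: True, d: False, u: False}


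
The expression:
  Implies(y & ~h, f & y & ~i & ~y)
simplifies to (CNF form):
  h | ~y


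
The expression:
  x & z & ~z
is never true.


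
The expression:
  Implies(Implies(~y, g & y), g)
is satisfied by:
  {g: True, y: False}
  {y: False, g: False}
  {y: True, g: True}


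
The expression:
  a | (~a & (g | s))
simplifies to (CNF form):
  a | g | s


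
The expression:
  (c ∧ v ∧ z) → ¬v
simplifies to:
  ¬c ∨ ¬v ∨ ¬z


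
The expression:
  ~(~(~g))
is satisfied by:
  {g: False}


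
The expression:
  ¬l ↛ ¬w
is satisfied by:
  {w: True, l: False}


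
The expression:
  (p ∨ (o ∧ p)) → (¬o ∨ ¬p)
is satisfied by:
  {p: False, o: False}
  {o: True, p: False}
  {p: True, o: False}


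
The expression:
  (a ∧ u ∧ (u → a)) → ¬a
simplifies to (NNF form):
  ¬a ∨ ¬u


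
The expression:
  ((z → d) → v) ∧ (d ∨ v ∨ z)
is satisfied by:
  {z: True, v: True, d: False}
  {v: True, d: False, z: False}
  {z: True, v: True, d: True}
  {v: True, d: True, z: False}
  {z: True, d: False, v: False}


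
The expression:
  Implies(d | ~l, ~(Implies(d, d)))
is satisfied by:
  {l: True, d: False}


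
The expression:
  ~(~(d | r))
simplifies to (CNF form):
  d | r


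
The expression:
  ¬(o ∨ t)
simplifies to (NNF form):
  ¬o ∧ ¬t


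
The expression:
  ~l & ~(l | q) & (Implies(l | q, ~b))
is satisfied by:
  {q: False, l: False}


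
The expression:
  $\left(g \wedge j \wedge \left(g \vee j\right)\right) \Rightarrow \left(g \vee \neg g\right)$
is always true.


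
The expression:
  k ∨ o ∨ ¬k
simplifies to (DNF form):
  True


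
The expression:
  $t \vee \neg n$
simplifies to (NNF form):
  $t \vee \neg n$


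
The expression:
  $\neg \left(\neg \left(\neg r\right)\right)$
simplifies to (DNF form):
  $\neg r$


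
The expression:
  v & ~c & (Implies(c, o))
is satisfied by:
  {v: True, c: False}


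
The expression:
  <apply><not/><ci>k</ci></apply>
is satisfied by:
  {k: False}


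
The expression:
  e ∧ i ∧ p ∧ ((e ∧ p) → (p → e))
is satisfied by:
  {i: True, p: True, e: True}


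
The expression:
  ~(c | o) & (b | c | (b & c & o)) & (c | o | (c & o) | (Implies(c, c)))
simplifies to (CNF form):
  b & ~c & ~o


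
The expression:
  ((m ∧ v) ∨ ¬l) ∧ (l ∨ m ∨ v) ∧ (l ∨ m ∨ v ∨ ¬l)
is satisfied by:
  {v: True, m: True, l: False}
  {v: True, m: False, l: False}
  {m: True, v: False, l: False}
  {v: True, l: True, m: True}


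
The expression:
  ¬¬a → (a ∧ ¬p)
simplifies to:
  ¬a ∨ ¬p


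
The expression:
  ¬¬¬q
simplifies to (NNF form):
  ¬q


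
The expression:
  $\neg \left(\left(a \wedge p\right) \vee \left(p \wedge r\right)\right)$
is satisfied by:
  {r: False, p: False, a: False}
  {a: True, r: False, p: False}
  {r: True, a: False, p: False}
  {a: True, r: True, p: False}
  {p: True, a: False, r: False}


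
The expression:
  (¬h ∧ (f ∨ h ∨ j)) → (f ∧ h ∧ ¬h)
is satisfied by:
  {h: True, j: False, f: False}
  {f: True, h: True, j: False}
  {h: True, j: True, f: False}
  {f: True, h: True, j: True}
  {f: False, j: False, h: False}


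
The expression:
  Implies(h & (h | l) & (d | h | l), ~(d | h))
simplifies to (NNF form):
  ~h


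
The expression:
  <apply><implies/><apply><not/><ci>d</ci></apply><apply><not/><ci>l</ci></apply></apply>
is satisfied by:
  {d: True, l: False}
  {l: False, d: False}
  {l: True, d: True}


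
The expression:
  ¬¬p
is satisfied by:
  {p: True}


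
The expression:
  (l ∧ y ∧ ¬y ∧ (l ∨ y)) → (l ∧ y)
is always true.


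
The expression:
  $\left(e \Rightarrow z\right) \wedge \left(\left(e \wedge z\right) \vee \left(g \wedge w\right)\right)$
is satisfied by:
  {z: True, e: True, g: True, w: True}
  {z: True, e: True, g: True, w: False}
  {z: True, e: True, w: True, g: False}
  {z: True, e: True, w: False, g: False}
  {z: True, g: True, w: True, e: False}
  {g: True, w: True, z: False, e: False}


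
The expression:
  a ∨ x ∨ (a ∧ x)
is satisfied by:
  {a: True, x: True}
  {a: True, x: False}
  {x: True, a: False}


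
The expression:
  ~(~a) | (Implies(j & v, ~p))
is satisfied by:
  {a: True, p: False, v: False, j: False}
  {a: False, p: False, v: False, j: False}
  {j: True, a: True, p: False, v: False}
  {j: True, a: False, p: False, v: False}
  {a: True, v: True, j: False, p: False}
  {v: True, j: False, p: False, a: False}
  {j: True, v: True, a: True, p: False}
  {j: True, v: True, a: False, p: False}
  {a: True, p: True, j: False, v: False}
  {p: True, j: False, v: False, a: False}
  {a: True, j: True, p: True, v: False}
  {j: True, p: True, a: False, v: False}
  {a: True, v: True, p: True, j: False}
  {v: True, p: True, j: False, a: False}
  {j: True, v: True, p: True, a: True}


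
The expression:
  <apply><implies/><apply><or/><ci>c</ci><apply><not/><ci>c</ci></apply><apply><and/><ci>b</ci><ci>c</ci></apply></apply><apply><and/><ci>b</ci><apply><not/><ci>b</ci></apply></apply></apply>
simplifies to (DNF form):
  <false/>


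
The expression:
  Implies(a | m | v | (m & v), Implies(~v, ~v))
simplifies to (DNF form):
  True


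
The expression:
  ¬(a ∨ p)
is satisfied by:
  {p: False, a: False}


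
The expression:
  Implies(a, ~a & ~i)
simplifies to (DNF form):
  ~a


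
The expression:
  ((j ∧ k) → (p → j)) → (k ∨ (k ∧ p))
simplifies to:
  k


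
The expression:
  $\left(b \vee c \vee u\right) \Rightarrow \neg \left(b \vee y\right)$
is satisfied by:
  {u: False, b: False, y: False, c: False}
  {c: True, u: False, b: False, y: False}
  {u: True, c: False, b: False, y: False}
  {c: True, u: True, b: False, y: False}
  {y: True, c: False, u: False, b: False}


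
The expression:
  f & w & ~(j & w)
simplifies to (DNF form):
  f & w & ~j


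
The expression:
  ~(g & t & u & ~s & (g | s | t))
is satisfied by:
  {s: True, g: False, t: False, u: False}
  {u: False, g: False, s: False, t: False}
  {u: True, s: True, g: False, t: False}
  {u: True, g: False, s: False, t: False}
  {t: True, s: True, u: False, g: False}
  {t: True, u: False, g: False, s: False}
  {t: True, u: True, s: True, g: False}
  {t: True, u: True, g: False, s: False}
  {s: True, g: True, t: False, u: False}
  {g: True, t: False, s: False, u: False}
  {u: True, g: True, s: True, t: False}
  {u: True, g: True, t: False, s: False}
  {s: True, g: True, t: True, u: False}
  {g: True, t: True, u: False, s: False}
  {u: True, g: True, t: True, s: True}


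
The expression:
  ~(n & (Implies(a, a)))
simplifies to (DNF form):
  ~n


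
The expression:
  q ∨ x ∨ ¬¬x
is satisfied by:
  {x: True, q: True}
  {x: True, q: False}
  {q: True, x: False}


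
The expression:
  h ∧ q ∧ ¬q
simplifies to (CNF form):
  False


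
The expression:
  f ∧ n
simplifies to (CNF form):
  f ∧ n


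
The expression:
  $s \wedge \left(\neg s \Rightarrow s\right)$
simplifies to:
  $s$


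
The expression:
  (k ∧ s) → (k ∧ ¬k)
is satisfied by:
  {s: False, k: False}
  {k: True, s: False}
  {s: True, k: False}


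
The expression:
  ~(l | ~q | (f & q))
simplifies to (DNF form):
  q & ~f & ~l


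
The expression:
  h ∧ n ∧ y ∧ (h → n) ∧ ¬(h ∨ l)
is never true.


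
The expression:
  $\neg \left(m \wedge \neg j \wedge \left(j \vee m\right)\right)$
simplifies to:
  $j \vee \neg m$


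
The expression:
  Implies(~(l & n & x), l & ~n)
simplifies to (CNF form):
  l & (x | ~n)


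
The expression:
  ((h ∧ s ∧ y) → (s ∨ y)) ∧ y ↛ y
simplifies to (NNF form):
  False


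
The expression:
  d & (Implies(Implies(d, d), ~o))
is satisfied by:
  {d: True, o: False}


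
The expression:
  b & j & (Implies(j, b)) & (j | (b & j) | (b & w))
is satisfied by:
  {j: True, b: True}


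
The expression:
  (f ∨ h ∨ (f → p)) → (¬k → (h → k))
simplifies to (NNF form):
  k ∨ ¬h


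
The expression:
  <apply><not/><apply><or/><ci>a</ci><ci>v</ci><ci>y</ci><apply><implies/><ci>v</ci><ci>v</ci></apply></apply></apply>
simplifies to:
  <false/>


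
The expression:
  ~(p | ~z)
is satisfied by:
  {z: True, p: False}


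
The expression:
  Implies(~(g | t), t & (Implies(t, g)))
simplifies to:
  g | t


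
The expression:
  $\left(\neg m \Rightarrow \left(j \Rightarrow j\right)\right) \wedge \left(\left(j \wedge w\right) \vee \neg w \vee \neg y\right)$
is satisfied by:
  {j: True, y: False, w: False}
  {j: False, y: False, w: False}
  {w: True, j: True, y: False}
  {w: True, j: False, y: False}
  {y: True, j: True, w: False}
  {y: True, j: False, w: False}
  {y: True, w: True, j: True}


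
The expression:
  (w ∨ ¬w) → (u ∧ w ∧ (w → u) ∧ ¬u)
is never true.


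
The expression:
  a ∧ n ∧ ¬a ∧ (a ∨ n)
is never true.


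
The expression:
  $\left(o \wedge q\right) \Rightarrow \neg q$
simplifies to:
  $\neg o \vee \neg q$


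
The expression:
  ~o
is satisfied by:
  {o: False}


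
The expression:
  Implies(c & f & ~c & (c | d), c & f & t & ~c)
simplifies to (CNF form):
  True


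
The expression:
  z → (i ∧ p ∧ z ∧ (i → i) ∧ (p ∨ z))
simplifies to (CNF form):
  (i ∨ ¬z) ∧ (p ∨ ¬z)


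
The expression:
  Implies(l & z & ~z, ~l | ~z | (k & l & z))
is always true.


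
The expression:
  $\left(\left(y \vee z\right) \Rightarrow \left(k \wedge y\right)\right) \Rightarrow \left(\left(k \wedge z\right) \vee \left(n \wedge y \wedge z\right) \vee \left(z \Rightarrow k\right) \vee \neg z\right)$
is always true.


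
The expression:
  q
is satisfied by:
  {q: True}


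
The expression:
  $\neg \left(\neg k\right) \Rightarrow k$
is always true.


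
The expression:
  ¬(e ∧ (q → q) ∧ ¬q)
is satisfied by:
  {q: True, e: False}
  {e: False, q: False}
  {e: True, q: True}


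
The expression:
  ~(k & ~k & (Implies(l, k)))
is always true.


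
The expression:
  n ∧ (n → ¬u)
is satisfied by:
  {n: True, u: False}


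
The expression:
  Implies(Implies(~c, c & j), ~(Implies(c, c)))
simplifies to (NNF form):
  ~c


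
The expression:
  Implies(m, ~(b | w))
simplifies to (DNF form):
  ~m | (~b & ~w)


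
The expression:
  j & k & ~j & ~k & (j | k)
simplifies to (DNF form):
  False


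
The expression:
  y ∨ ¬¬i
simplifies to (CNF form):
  i ∨ y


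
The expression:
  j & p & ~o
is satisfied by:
  {p: True, j: True, o: False}


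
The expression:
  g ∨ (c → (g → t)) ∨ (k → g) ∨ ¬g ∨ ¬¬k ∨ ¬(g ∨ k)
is always true.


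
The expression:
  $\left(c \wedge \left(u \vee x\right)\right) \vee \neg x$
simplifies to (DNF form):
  $c \vee \neg x$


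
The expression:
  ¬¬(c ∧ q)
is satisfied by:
  {c: True, q: True}


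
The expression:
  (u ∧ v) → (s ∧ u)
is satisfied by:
  {s: True, u: False, v: False}
  {u: False, v: False, s: False}
  {s: True, v: True, u: False}
  {v: True, u: False, s: False}
  {s: True, u: True, v: False}
  {u: True, s: False, v: False}
  {s: True, v: True, u: True}


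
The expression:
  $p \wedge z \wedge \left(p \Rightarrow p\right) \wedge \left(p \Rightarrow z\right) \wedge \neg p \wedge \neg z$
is never true.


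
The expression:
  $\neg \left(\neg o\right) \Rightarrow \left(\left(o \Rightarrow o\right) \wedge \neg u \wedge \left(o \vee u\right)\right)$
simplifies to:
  $\neg o \vee \neg u$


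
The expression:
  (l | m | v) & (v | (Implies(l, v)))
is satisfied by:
  {v: True, m: True, l: False}
  {v: True, m: False, l: False}
  {v: True, l: True, m: True}
  {v: True, l: True, m: False}
  {m: True, l: False, v: False}


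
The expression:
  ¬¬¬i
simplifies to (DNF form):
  ¬i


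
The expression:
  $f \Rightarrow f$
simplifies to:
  $\text{True}$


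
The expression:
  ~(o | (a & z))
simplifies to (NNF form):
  ~o & (~a | ~z)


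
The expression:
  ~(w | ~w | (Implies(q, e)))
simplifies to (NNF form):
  False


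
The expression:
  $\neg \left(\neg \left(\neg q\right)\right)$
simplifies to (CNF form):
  $\neg q$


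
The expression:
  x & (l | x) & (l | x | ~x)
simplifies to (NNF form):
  x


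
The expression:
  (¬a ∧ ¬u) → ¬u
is always true.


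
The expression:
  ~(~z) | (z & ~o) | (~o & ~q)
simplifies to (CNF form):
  (z | ~o) & (z | ~q)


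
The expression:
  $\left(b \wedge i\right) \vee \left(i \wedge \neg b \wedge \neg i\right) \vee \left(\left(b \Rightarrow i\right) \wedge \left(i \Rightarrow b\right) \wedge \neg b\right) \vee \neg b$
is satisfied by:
  {i: True, b: False}
  {b: False, i: False}
  {b: True, i: True}


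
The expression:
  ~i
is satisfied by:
  {i: False}


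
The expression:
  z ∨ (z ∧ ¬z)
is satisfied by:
  {z: True}


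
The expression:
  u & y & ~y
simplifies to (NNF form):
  False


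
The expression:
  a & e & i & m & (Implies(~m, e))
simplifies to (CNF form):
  a & e & i & m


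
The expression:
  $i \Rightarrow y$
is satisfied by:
  {y: True, i: False}
  {i: False, y: False}
  {i: True, y: True}


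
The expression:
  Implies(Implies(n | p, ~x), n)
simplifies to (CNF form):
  (n | p) & (n | x)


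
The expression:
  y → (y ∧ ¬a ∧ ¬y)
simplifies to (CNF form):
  ¬y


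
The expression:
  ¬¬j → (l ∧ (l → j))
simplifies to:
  l ∨ ¬j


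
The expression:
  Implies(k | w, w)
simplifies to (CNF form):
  w | ~k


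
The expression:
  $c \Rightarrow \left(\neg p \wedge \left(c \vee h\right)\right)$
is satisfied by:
  {p: False, c: False}
  {c: True, p: False}
  {p: True, c: False}


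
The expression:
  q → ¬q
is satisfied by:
  {q: False}


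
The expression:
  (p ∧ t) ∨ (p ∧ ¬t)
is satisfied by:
  {p: True}


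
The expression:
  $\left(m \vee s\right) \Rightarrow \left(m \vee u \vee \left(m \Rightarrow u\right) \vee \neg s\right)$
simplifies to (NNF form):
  $\text{True}$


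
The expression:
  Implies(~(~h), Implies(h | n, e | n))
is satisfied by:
  {n: True, e: True, h: False}
  {n: True, h: False, e: False}
  {e: True, h: False, n: False}
  {e: False, h: False, n: False}
  {n: True, e: True, h: True}
  {n: True, h: True, e: False}
  {e: True, h: True, n: False}


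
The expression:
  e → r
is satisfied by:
  {r: True, e: False}
  {e: False, r: False}
  {e: True, r: True}


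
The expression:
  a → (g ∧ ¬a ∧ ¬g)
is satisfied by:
  {a: False}


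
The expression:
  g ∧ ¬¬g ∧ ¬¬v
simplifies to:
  g ∧ v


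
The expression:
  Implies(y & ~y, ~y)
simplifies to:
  True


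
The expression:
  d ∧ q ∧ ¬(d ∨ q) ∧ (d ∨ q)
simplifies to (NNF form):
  False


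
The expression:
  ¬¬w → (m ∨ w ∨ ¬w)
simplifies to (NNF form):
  True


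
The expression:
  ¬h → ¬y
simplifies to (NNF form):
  h ∨ ¬y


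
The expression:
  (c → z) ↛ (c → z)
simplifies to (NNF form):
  False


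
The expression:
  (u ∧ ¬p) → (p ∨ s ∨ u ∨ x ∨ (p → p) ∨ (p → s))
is always true.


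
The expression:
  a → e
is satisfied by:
  {e: True, a: False}
  {a: False, e: False}
  {a: True, e: True}


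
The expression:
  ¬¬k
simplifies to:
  k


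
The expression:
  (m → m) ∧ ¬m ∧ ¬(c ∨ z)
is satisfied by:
  {c: False, z: False, m: False}


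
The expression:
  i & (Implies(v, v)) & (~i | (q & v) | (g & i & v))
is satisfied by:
  {i: True, q: True, g: True, v: True}
  {i: True, q: True, v: True, g: False}
  {i: True, g: True, v: True, q: False}


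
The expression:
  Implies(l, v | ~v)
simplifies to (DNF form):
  True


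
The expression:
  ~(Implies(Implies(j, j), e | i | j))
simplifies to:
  ~e & ~i & ~j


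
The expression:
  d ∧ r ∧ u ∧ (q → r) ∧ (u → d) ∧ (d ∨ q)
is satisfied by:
  {r: True, u: True, d: True}


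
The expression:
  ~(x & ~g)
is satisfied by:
  {g: True, x: False}
  {x: False, g: False}
  {x: True, g: True}


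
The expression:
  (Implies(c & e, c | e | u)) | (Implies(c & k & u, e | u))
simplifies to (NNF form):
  True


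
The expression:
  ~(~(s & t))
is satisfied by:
  {t: True, s: True}


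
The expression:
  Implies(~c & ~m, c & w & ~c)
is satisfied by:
  {c: True, m: True}
  {c: True, m: False}
  {m: True, c: False}


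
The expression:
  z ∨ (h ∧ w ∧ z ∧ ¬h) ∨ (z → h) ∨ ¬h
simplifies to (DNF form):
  True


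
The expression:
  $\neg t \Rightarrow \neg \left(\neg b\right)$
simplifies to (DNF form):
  $b \vee t$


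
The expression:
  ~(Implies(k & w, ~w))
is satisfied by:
  {w: True, k: True}


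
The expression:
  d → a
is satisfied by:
  {a: True, d: False}
  {d: False, a: False}
  {d: True, a: True}


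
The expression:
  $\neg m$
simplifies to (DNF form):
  $\neg m$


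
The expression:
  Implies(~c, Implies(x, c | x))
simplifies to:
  True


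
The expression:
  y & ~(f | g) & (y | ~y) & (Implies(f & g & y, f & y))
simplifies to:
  y & ~f & ~g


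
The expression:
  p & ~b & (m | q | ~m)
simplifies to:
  p & ~b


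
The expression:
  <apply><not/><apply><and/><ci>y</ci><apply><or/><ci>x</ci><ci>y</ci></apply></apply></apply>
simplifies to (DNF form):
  <apply><not/><ci>y</ci></apply>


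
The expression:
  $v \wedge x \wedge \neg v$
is never true.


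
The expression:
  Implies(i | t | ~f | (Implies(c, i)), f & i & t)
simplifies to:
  f & (c | i) & (i | ~t) & (t | ~i)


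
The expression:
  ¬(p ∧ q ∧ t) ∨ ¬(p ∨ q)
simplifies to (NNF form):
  ¬p ∨ ¬q ∨ ¬t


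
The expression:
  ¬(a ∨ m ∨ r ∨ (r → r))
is never true.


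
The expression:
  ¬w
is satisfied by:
  {w: False}


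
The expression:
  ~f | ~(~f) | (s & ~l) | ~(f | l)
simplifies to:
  True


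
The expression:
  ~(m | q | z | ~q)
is never true.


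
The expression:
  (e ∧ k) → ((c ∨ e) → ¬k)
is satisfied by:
  {k: False, e: False}
  {e: True, k: False}
  {k: True, e: False}


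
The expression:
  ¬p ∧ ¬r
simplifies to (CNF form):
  ¬p ∧ ¬r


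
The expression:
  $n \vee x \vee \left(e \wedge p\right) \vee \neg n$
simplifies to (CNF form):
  $\text{True}$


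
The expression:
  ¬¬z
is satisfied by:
  {z: True}


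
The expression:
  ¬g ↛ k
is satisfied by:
  {g: False, k: False}


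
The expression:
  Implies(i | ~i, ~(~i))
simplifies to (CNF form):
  i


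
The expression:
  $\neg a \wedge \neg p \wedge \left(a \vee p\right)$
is never true.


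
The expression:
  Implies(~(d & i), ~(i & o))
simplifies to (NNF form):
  d | ~i | ~o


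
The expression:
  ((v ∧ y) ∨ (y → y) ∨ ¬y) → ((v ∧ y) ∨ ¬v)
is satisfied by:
  {y: True, v: False}
  {v: False, y: False}
  {v: True, y: True}


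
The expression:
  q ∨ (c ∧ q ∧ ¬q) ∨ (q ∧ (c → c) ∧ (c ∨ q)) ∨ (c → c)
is always true.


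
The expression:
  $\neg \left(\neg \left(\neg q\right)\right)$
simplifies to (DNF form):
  $\neg q$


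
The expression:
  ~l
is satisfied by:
  {l: False}


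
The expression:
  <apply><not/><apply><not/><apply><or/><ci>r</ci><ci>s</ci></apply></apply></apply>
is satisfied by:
  {r: True, s: True}
  {r: True, s: False}
  {s: True, r: False}


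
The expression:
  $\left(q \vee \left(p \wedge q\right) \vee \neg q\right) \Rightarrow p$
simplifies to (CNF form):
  $p$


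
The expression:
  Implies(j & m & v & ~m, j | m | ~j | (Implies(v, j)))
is always true.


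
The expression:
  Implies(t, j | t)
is always true.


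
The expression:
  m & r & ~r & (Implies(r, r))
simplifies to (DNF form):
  False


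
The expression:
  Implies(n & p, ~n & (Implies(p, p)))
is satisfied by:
  {p: False, n: False}
  {n: True, p: False}
  {p: True, n: False}


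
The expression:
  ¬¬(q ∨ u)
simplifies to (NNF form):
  q ∨ u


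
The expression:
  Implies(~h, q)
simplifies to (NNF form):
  h | q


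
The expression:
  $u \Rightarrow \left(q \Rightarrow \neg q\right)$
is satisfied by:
  {u: False, q: False}
  {q: True, u: False}
  {u: True, q: False}


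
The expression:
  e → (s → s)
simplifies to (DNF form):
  True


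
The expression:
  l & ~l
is never true.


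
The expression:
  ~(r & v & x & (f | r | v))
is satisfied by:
  {v: False, x: False, r: False}
  {r: True, v: False, x: False}
  {x: True, v: False, r: False}
  {r: True, x: True, v: False}
  {v: True, r: False, x: False}
  {r: True, v: True, x: False}
  {x: True, v: True, r: False}


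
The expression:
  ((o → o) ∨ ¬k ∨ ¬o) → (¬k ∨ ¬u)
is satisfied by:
  {u: False, k: False}
  {k: True, u: False}
  {u: True, k: False}


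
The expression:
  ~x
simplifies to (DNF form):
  ~x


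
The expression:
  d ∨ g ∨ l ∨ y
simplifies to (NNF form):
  d ∨ g ∨ l ∨ y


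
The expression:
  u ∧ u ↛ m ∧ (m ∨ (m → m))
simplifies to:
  u ∧ ¬m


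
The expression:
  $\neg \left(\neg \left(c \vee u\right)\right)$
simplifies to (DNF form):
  $c \vee u$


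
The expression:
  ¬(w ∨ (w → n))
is never true.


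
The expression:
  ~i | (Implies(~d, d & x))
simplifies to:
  d | ~i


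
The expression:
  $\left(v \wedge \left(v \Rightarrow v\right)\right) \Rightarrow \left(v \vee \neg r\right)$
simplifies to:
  $\text{True}$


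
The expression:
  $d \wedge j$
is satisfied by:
  {j: True, d: True}


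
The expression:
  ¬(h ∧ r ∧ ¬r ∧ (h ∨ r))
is always true.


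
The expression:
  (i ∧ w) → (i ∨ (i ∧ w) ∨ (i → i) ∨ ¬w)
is always true.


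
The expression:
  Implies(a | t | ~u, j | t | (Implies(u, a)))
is always true.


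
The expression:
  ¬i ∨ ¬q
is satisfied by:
  {q: False, i: False}
  {i: True, q: False}
  {q: True, i: False}


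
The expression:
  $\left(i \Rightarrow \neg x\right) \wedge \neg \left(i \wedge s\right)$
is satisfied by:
  {x: False, i: False, s: False}
  {s: True, x: False, i: False}
  {x: True, s: False, i: False}
  {s: True, x: True, i: False}
  {i: True, s: False, x: False}


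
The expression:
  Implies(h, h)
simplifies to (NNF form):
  True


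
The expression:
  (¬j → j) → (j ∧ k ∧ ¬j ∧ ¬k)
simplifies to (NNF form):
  ¬j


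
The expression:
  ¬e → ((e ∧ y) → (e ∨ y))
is always true.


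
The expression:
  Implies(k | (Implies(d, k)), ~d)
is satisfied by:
  {k: False, d: False}
  {d: True, k: False}
  {k: True, d: False}


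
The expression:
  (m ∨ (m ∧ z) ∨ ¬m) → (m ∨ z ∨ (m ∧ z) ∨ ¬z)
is always true.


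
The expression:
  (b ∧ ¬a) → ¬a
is always true.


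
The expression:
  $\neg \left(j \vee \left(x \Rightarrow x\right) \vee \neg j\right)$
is never true.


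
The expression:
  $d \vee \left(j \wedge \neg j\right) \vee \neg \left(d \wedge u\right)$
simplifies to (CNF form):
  $\text{True}$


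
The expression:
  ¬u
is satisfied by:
  {u: False}


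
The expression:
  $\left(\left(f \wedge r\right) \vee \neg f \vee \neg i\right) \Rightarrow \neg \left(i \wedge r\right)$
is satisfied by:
  {i: False, r: False}
  {r: True, i: False}
  {i: True, r: False}


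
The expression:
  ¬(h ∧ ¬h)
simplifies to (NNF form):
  True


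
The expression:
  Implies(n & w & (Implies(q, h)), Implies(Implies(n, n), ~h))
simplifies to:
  ~h | ~n | ~w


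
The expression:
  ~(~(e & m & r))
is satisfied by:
  {r: True, m: True, e: True}


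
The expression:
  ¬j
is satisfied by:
  {j: False}


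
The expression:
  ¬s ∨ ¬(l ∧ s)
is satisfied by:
  {l: False, s: False}
  {s: True, l: False}
  {l: True, s: False}


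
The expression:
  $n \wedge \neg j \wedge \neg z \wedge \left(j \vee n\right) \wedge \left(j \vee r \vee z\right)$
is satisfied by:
  {r: True, n: True, z: False, j: False}


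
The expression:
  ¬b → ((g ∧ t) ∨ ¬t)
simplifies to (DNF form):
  b ∨ g ∨ ¬t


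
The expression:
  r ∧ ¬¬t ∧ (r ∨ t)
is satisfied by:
  {t: True, r: True}


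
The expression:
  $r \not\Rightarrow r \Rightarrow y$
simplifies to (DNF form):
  $\text{True}$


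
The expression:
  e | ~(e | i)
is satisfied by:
  {e: True, i: False}
  {i: False, e: False}
  {i: True, e: True}


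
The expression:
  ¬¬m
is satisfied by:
  {m: True}


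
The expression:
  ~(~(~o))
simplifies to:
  ~o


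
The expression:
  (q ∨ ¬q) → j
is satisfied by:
  {j: True}


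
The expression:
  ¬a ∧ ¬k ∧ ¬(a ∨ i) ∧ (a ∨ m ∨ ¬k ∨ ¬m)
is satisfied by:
  {i: False, k: False, a: False}


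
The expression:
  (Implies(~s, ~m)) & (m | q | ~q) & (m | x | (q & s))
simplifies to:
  (m & s) | (q & s) | (x & ~m)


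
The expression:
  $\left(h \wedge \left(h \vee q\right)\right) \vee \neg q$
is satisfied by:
  {h: True, q: False}
  {q: False, h: False}
  {q: True, h: True}


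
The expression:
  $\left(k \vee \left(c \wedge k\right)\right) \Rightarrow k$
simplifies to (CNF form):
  $\text{True}$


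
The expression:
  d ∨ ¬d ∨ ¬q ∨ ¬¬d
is always true.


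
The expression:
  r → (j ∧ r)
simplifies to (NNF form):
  j ∨ ¬r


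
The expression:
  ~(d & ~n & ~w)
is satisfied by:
  {n: True, w: True, d: False}
  {n: True, w: False, d: False}
  {w: True, n: False, d: False}
  {n: False, w: False, d: False}
  {n: True, d: True, w: True}
  {n: True, d: True, w: False}
  {d: True, w: True, n: False}


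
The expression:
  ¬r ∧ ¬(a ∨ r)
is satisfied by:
  {r: False, a: False}


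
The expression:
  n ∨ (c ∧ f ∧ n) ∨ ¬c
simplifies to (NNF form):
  n ∨ ¬c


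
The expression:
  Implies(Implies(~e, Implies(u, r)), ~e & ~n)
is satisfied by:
  {u: True, e: False, r: False, n: False}
  {u: False, e: False, r: False, n: False}
  {u: True, r: True, e: False, n: False}
  {r: True, u: False, e: False, n: False}
  {n: True, u: True, e: False, r: False}


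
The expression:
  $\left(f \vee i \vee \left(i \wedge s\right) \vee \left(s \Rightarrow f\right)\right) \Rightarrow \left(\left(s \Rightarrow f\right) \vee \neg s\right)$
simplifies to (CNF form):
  $f \vee \neg i \vee \neg s$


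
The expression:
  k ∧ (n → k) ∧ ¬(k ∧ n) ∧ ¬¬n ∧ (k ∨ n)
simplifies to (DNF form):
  False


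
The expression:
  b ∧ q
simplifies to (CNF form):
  b ∧ q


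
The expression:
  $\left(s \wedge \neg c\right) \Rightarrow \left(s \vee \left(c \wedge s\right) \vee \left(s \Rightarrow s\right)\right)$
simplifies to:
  $\text{True}$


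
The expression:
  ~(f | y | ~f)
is never true.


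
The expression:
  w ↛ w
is never true.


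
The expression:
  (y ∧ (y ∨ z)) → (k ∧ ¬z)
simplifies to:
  (k ∧ ¬z) ∨ ¬y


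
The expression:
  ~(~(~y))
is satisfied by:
  {y: False}


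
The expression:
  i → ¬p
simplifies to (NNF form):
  ¬i ∨ ¬p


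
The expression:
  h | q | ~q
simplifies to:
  True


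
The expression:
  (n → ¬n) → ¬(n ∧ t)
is always true.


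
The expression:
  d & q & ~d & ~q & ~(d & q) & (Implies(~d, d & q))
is never true.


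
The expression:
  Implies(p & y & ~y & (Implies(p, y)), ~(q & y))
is always true.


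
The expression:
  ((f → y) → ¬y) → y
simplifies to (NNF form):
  y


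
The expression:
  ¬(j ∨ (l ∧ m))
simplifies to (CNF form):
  ¬j ∧ (¬l ∨ ¬m)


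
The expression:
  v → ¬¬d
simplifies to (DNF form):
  d ∨ ¬v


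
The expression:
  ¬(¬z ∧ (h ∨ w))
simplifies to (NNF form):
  z ∨ (¬h ∧ ¬w)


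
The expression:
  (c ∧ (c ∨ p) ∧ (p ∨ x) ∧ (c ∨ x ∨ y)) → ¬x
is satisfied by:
  {c: False, x: False}
  {x: True, c: False}
  {c: True, x: False}


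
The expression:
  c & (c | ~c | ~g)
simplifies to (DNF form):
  c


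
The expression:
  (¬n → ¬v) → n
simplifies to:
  n ∨ v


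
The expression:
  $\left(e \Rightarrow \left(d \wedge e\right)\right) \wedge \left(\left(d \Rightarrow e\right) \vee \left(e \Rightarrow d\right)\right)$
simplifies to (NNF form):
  $d \vee \neg e$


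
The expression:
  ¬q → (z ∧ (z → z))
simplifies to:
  q ∨ z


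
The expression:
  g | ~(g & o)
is always true.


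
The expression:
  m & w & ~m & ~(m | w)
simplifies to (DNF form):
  False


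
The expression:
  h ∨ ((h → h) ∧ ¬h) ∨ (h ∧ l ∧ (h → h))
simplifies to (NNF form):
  True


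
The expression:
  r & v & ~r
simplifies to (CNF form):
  False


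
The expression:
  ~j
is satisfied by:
  {j: False}
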